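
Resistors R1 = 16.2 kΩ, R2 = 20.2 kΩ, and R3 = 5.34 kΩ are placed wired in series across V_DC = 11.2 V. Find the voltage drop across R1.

V ≈ 4.35 V

Series total: ΣR = 16.2 + 20.2 + 5.34 = 41.74 kΩ.
Voltage divider: V = V_DC · (16.20 / 41.74) = 11.2 × 0.3881 = 4.347 V.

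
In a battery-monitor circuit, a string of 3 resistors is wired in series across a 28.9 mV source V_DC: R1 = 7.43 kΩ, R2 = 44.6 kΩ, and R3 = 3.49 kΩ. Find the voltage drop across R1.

ΣR = 7.43 + 44.6 + 3.49 = 55.52 kΩ.
By the voltage-divider rule, V = 28.9 × 7.430/55.52 = 3.868 mV.

V ≈ 3.87 mV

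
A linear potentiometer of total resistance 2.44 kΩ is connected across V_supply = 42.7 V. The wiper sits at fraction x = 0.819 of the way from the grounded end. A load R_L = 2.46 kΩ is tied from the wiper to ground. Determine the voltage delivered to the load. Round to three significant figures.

V_out ≈ 30.5 V

Split the track: R_lower = x·R_p = 1.998 kΩ, R_upper = (1−x)·R_p = 0.4416 kΩ.
(x·R_p) ‖ R_L = 1.103 kΩ.
V_out = 42.7 × 1.103/(0.4416 + 1.103) = 30.49 V.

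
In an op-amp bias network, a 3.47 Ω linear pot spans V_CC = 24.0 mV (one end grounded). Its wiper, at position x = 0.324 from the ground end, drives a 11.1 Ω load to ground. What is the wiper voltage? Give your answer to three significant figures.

V_out ≈ 7.28 mV

Split the track: R_lower = x·R_p = 1.124 Ω, R_upper = (1−x)·R_p = 2.346 Ω.
(x·R_p) ‖ R_L = 1.021 Ω.
V_out = 24.0 × 1.021/(2.346 + 1.021) = 7.278 mV.
(Unloaded: V_out = x·V_CC = 7.78 mV.)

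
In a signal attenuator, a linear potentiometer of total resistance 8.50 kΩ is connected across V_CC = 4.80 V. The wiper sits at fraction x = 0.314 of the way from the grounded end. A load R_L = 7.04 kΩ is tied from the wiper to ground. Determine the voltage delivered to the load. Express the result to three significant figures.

Split the track: R_lower = x·R_p = 2.669 kΩ, R_upper = (1−x)·R_p = 5.831 kΩ.
R_L loads the lower segment: effective lower R = 1.935 kΩ.
Then V_out = V_CC · 1.935/(5.831 + 1.935) = 1.196 V.

V_out ≈ 1.20 V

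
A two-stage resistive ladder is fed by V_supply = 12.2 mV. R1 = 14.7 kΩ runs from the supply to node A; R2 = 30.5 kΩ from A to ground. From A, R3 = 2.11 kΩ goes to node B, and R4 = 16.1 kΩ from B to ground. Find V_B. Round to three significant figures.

V_B ≈ 4.71 mV

The second stage (R3 + R4 = 18.21 kΩ) loads node A in parallel with R2.
Effective lower resistance at A: R2 ‖ 18.21 = 11.40 kΩ.
V_A = 12.2 × 11.40/(14.7 + 11.40) = 5.329 mV.
Then the unloaded second divider: V_B = V_A × R4/(R3+R4) = 5.329 × 0.8841 = 4.712 mV.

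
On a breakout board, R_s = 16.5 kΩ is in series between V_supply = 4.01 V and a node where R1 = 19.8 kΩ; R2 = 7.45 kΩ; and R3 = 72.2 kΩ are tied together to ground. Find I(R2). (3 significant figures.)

Parallel bank: R_p = 1/(1/19.8 + 1/7.45 + 1/72.2) = 5.036 kΩ.
Node voltage V_A = V_supply · R_p/(R_s + R_p) = 4.01 × 0.2338 = 0.9377 V.
Branch current I = V_A/R2 = 0.9377/7.45 = 0.1259 mA.
(Equivalently: I_total = 0.1862 mA, then current-divider fraction G_k/ΣG = 0.6759.)

I ≈ 0.126 mA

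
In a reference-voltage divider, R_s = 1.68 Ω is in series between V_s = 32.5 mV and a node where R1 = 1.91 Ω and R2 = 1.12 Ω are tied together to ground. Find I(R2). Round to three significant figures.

I ≈ 8.59 mA

Parallel bank: R_p = 1/(1/1.91 + 1/1.12) = 0.7060 Ω.
Node voltage V_A = V_s · R_p/(R_s + R_p) = 32.5 × 0.2959 = 9.617 mV.
I(R2) = V_A / R2 = 9.617/1.12 = 8.586 mA.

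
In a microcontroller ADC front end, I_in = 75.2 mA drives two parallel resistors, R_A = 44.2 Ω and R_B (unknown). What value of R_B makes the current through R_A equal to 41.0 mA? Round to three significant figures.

The fraction through R_A equals R_B/(R_A+R_B).
41.0/75.2 = R_B/(R_A + R_B) → R_B = R_A · (0.5452)/(1 − 0.5452) = 44.2 × 1.199 = 52.99 Ω.

R_B ≈ 53.0 Ω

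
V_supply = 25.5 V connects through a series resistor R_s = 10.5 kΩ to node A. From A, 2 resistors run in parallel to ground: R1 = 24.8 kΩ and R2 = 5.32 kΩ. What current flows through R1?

I ≈ 0.303 mA

Equivalent of the parallel group: R_p = 4.380 kΩ.
V_A = 25.5 × 4.380/14.88 = 7.506 V.
Branch current I = V_A/R1 = 7.506/24.8 = 0.3027 mA.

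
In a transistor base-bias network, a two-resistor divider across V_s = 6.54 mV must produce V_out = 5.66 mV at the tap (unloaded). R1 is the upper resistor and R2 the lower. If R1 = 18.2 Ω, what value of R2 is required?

R2 ≈ 117 Ω

V_out/V_s = R2/(R1+R2) = 0.8654.
So R2 = R1 · V_out/(V_s − V_out) = 18.2 × 5.66/(6.54 − 5.66) = 18.2 × 6.432 = 117.1 Ω.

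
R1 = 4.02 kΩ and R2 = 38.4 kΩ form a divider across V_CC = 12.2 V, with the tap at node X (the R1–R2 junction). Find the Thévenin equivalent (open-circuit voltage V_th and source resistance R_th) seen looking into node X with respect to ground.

V_th is the unloaded tap voltage: V_CC · R2/(R1+R2) = 12.2 × 0.9052 = 11.04 V.
Zeroing V_CC shorts the top of R1 to ground, so R_th = R1 ‖ R2 = 3.639 kΩ.

V_th ≈ 11.0 V, R_th ≈ 3.64 kΩ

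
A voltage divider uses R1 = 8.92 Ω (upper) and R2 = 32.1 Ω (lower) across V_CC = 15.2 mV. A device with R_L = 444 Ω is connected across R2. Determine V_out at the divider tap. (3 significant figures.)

R2 ‖ R_L = (32.1 × 444)/(32.1 + 444) = 29.94 Ω.
Then V_out = V_CC · R2'/(R1 + R2') = 15.2 × 29.94/38.86 = 11.71 mV.

V_out ≈ 11.7 mV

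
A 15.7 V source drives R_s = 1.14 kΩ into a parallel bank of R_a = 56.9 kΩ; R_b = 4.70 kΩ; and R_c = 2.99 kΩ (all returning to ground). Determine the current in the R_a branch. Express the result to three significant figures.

Combine the parallel branches: R_p = (1/56.9 + 1/4.70 + 1/2.99)⁻¹ = 1.771 kΩ.
V_A = 15.7 × 1.771/2.911 = 9.551 V.
Branch current I = V_A/R_a = 9.551/56.9 = 0.1679 mA.

I ≈ 0.168 mA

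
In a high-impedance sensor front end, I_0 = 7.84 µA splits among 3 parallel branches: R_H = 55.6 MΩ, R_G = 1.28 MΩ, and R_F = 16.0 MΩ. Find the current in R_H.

Total conductance ΣG = 1/55.6 + 1/1.28 + 1/16.0 = 0.8617 (units of 1/MΩ).
R_H takes the fraction G_k/ΣG = 0.01799/0.8617 = 0.02087, so I = 7.84 × 0.02087 = 0.1636 µA.

I ≈ 0.164 µA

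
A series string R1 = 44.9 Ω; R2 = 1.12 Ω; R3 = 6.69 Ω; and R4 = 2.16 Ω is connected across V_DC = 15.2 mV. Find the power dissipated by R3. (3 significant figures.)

P ≈ 0.513 µW

Series current I = V_DC/ΣR = 15.2/54.87 = 0.2770 mA.
P(R3) = I²·R3 = (0.2770)² × 6.69 = 0.5134 µW.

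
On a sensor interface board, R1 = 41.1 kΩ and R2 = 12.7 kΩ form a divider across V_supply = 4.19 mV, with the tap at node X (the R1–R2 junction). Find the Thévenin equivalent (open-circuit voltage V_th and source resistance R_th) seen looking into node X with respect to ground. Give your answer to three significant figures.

V_th is the unloaded tap voltage: V_supply · R2/(R1+R2) = 4.19 × 0.2361 = 0.9891 mV.
Looking into X with the source shorted: R_th = R1·R2/(R1+R2) = 41.10 × 12.7/53.80 = 9.702 kΩ.

V_th ≈ 0.989 mV, R_th ≈ 9.70 kΩ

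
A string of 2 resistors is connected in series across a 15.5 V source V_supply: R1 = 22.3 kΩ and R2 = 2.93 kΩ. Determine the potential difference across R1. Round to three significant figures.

Total series resistance ΣR = 22.3 + 2.93 = 25.23 kΩ.
Voltage divider: V = V_supply · (22.30 / 25.23) = 15.5 × 0.8839 = 13.70 V.

V ≈ 13.7 V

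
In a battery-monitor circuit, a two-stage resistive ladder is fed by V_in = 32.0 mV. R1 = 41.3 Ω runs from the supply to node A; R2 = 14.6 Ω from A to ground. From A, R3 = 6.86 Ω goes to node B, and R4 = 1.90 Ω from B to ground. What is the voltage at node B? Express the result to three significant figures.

Node A sees R2 in parallel with the series input of stage 2, R3 + R4 = 8.760 Ω.
Effective lower resistance at A: R2 ‖ 8.760 = 5.475 Ω.
V_A = 32.0 × 5.475/(41.3 + 5.475) = 3.746 mV.
Stage 2 is unloaded, so V_B = V_A · R4/(R3+R4) = 3.746 × 1.90/8.760 = 0.8124 mV.

V_B ≈ 0.812 mV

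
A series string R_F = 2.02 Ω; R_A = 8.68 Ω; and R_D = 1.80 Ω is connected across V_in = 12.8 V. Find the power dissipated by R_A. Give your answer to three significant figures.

P ≈ 9.10 W

ΣR = 12.50 Ω → I = 12.8/12.50 = 1.024 A.
V(R_A) = I·R = 8.888 V; P = V·I = 8.888 × 1.024 = 9.102 W.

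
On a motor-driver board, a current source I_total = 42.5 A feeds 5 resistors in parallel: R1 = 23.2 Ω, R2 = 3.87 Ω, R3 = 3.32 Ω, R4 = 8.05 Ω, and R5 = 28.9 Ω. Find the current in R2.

Conductances: ΣG = 1/23.2 + 1/3.87 + 1/3.32 + 1/8.05 + 1/28.9 = 0.7615 (1/Ω).
R2 takes the fraction G_k/ΣG = 0.2584/0.7615 = 0.3393, so I = 42.5 × 0.3393 = 14.42 A.

I ≈ 14.4 A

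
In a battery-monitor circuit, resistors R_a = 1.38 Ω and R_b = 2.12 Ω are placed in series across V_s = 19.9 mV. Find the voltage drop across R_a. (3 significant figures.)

V ≈ 7.85 mV

Series total: ΣR = 1.38 + 2.12 = 3.500 Ω.
Voltage divider: V = V_s · (1.380 / 3.500) = 19.9 × 0.3943 = 7.846 mV.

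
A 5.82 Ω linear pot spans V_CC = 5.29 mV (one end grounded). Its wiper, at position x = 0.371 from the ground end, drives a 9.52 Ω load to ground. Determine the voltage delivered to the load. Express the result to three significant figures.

Split the track: R_lower = x·R_p = 2.159 Ω, R_upper = (1−x)·R_p = 3.661 Ω.
R_L loads the lower segment: effective lower R = 1.760 Ω.
Loaded-divider output: V_out = 5.29 × 0.3247 = 1.718 mV.
(Unloaded: V_out = x·V_CC = 1.96 mV.)

V_out ≈ 1.72 mV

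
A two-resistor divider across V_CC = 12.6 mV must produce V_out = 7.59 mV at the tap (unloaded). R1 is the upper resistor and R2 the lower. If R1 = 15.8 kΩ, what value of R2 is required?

V_out/V_CC = R2/(R1+R2) = 0.6024.
R2 = R1 · 0.6024/(1 − 0.6024) = 23.94 kΩ.

R2 ≈ 23.9 kΩ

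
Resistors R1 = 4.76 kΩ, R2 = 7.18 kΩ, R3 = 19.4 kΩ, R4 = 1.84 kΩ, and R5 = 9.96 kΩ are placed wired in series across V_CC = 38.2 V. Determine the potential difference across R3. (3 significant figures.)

ΣR = 4.76 + 7.18 + 19.4 + 1.84 + 9.96 = 43.14 kΩ.
Voltage divider: V = V_CC · (19.40 / 43.14) = 38.2 × 0.4497 = 17.18 V.

V ≈ 17.2 V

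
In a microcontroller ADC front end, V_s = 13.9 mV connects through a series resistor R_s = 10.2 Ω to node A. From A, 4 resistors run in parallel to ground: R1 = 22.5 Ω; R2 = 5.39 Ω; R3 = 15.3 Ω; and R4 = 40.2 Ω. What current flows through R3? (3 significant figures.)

Equivalent of the parallel group: R_p = 3.123 Ω.
V_A by voltage divider: V_A = 13.9 × 3.123/(10.2 + 3.123) = 3.258 mV.
I(R3) = V_A / R3 = 3.258/15.3 = 0.2130 mA.
(Check via current divider: I_total = 1.043 mA; share G_k/ΣG = 0.2041 → same result.)

I ≈ 0.213 mA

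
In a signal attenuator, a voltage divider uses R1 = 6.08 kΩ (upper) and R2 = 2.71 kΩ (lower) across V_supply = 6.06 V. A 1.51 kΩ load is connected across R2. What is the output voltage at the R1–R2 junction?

V_out ≈ 0.834 V

First combine the lower leg with the load: R2 ‖ R_L = 0.9697 kΩ.
Voltage divider with the loaded lower leg: V_out = 6.06 × 0.9697/(6.08 + 0.9697) = 6.06 × 0.1376 = 0.8336 V.
(Unloaded it would be 1.87 V; the load pulls it down.)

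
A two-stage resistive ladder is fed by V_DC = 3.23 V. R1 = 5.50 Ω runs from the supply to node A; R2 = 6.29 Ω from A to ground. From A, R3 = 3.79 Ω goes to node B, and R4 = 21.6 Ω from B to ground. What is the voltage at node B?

The second stage (R3 + R4 = 25.39 Ω) loads node A in parallel with R2.
R2 ‖ (R3+R4) = 5.041 Ω.
V_A = 3.23 × 5.041/(5.50 + 5.041) = 1.545 V.
Then the unloaded second divider: V_B = V_A × R4/(R3+R4) = 1.545 × 0.8507 = 1.314 V.

V_B ≈ 1.31 V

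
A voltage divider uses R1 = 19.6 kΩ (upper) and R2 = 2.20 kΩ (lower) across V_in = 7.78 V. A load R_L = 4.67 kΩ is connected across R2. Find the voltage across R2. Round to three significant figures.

The load sits in parallel with R2, giving an effective lower resistance R2' = R2·R_L/(R2+R_L) = 1.495 kΩ.
Voltage divider with the loaded lower leg: V_out = 7.78 × 1.495/(19.6 + 1.495) = 7.78 × 0.07089 = 0.5515 V.
(Unloaded it would be 0.785 V; the load pulls it down.)

V_out ≈ 0.552 V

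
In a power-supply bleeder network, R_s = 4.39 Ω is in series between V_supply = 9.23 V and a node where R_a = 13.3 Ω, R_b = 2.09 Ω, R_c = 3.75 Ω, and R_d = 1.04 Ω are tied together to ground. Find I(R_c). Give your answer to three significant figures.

Parallel bank: R_p = 1/(1/13.3 + 1/2.09 + 1/3.75 + 1/1.04) = 0.5612 Ω.
Node voltage V_A = V_supply · R_p/(R_s + R_p) = 9.23 × 0.1133 = 1.046 V.
I(R_c) = V_A / R_c = 1.046/3.75 = 0.2790 A.

I ≈ 0.279 A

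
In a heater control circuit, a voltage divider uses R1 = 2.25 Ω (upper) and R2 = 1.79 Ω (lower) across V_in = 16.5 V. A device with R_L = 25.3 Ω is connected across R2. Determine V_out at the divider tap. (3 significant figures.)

V_out ≈ 7.03 V

R2 ‖ R_L = (1.79 × 25.3)/(1.79 + 25.3) = 1.672 Ω.
Voltage divider with the loaded lower leg: V_out = 16.5 × 1.672/(2.25 + 1.672) = 16.5 × 0.4263 = 7.033 V.
(Unloaded it would be 7.31 V; the load pulls it down.)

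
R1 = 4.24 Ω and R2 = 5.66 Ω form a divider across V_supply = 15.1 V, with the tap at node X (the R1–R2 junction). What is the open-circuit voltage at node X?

V_th ≈ 8.63 V

V_th is the unloaded tap voltage: V_supply · R2/(R1+R2) = 15.1 × 0.5717 = 8.633 V.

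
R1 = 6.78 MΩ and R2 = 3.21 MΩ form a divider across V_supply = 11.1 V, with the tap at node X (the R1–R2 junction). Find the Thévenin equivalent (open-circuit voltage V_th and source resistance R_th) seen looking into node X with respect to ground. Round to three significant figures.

With X open, the divider is unloaded: V_th = 11.1 × 3.21/9.990 = 3.567 V.
With V_supply suppressed (replaced by a short), R_th = R1 ‖ R2 = (6.780 × 3.21)/(6.780 + 3.21) = 2.179 MΩ.

V_th ≈ 3.57 V, R_th ≈ 2.18 MΩ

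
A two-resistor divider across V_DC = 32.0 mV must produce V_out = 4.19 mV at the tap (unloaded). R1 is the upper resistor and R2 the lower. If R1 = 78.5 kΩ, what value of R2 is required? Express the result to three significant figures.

R2 ≈ 11.8 kΩ

The divider ratio is R2/(R1+R2) = 4.19/32.0 = 0.1309.
R2 = R1 · 0.1309/(1 − 0.1309) = 11.83 kΩ.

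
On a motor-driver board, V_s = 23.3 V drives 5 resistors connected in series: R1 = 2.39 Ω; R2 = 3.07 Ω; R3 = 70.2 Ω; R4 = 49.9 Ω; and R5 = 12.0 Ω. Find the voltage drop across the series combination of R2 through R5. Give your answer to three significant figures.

ΣR = 2.39 + 3.07 + 70.2 + 49.9 + 12.0 = 137.6 Ω.
R_{R2..R5} = 3.07 + 70.2 + 49.9 + 12.0 = 135.2 Ω.
By the voltage-divider rule, V = 23.3 × 135.2/137.6 = 22.90 V.

V ≈ 22.9 V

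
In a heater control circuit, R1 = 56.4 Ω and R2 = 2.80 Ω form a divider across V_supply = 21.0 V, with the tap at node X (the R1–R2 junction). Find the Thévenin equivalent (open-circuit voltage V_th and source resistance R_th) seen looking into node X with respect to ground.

With X open, the divider is unloaded: V_th = 21.0 × 2.80/59.20 = 0.9932 V.
Zeroing V_supply shorts the top of R1 to ground, so R_th = R1 ‖ R2 = 2.668 Ω.

V_th ≈ 0.993 V, R_th ≈ 2.67 Ω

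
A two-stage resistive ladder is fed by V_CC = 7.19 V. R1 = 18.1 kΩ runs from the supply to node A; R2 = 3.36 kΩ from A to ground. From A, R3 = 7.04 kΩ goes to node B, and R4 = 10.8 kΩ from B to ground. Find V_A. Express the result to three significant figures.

V_A ≈ 0.971 V

The second stage (R3 + R4 = 17.84 kΩ) loads node A in parallel with R2.
R2 ‖ (R3+R4) = 2.827 kΩ.
V_A = 7.19 × 2.827/(18.1 + 2.827) = 0.9714 V.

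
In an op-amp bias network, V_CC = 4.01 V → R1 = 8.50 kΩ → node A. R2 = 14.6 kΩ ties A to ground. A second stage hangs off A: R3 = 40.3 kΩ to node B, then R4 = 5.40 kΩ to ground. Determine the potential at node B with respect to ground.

V_B ≈ 0.268 V

The second stage (R3 + R4 = 45.70 kΩ) loads node A in parallel with R2.
R2 ‖ (R3+R4) = 11.07 kΩ.
So V_A = 4.01 × 0.5656 = 2.268 V.
Stage 2 is unloaded, so V_B = V_A · R4/(R3+R4) = 2.268 × 5.40/45.70 = 0.2680 V.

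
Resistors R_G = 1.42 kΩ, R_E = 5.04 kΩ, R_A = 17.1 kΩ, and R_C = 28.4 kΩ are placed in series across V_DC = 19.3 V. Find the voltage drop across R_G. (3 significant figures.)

Series total: ΣR = 1.42 + 5.04 + 17.1 + 28.4 = 51.96 kΩ.
By the voltage-divider rule, V = 19.3 × 1.420/51.96 = 0.5274 V.

V ≈ 0.527 V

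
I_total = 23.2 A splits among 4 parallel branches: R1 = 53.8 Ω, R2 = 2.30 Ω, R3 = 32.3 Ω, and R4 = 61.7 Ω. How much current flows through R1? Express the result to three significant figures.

Conductances: ΣG = 1/53.8 + 1/2.30 + 1/32.3 + 1/61.7 = 0.5005 (1/Ω).
Current divider: I(R1) = I_total · G_k/ΣG = 23.2 × (0.01859/0.5005) = 23.2 × 0.03713 = 0.8615 A.

I ≈ 0.862 A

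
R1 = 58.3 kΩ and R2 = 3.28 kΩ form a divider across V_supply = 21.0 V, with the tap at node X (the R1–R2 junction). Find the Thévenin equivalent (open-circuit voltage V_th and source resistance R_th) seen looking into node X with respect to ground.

V_th ≈ 1.12 V, R_th ≈ 3.11 kΩ

V_th is the unloaded tap voltage: V_supply · R2/(R1+R2) = 21.0 × 0.05326 = 1.119 V.
Looking into X with the source shorted: R_th = R1·R2/(R1+R2) = 58.30 × 3.28/61.58 = 3.105 kΩ.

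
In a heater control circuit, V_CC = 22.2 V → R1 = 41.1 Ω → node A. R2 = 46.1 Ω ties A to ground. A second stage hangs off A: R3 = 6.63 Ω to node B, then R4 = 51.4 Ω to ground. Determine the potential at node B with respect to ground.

Node A sees R2 in parallel with the series input of stage 2, R3 + R4 = 58.03 Ω.
R2 ‖ (R3+R4) = 25.69 Ω.
V_A = 22.2 × 25.69/(41.1 + 25.69) = 8.539 V.
Stage 2 is unloaded, so V_B = V_A · R4/(R3+R4) = 8.539 × 51.4/58.03 = 7.564 V.

V_B ≈ 7.56 V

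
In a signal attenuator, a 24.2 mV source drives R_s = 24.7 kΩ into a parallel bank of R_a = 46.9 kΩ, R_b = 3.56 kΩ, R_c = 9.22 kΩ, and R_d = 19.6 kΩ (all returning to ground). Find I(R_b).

Equivalent of the parallel group: R_p = 2.166 kΩ.
V_A = 24.2 × 2.166/26.87 = 1.951 mV.
I(R_b) = V_A / R_b = 1.951/3.56 = 0.5480 µA.
(Equivalently: I_total = 0.9008 µA, then current-divider fraction G_k/ΣG = 0.6084.)

I ≈ 0.548 µA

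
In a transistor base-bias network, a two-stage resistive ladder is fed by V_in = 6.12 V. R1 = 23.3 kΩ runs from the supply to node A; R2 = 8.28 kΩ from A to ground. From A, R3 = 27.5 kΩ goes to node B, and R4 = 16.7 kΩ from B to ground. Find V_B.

Looking into the second stage from A: R3 + R4 = 44.20 kΩ appears in parallel with R2.
Effective lower resistance at A: R2 ‖ 44.20 = 6.974 kΩ.
First divider: V_A = V_in · 6.974/(23.3 + 6.974) = 1.410 V.
Then the unloaded second divider: V_B = V_A × R4/(R3+R4) = 1.410 × 0.3778 = 0.5326 V.

V_B ≈ 0.533 V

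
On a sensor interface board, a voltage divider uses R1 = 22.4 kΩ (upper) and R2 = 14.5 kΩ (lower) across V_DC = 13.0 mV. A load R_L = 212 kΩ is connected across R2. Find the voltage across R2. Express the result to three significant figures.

V_out ≈ 4.90 mV

The load sits in parallel with R2, giving an effective lower resistance R2' = R2·R_L/(R2+R_L) = 13.57 kΩ.
Now apply the divider: V_out = 13.0 × 0.3773 = 4.905 mV.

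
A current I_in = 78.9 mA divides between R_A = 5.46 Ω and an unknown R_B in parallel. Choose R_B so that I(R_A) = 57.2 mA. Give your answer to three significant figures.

R_B ≈ 14.4 Ω

The fraction through R_A equals R_B/(R_A+R_B).
With f = 0.7250, R_B = R_A · f/(1−f) = 5.46 × 2.636 = 14.39 Ω.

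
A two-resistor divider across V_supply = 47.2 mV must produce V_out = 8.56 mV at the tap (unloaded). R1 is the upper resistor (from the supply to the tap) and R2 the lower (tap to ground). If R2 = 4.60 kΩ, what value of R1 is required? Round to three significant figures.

R1 ≈ 20.8 kΩ

The divider ratio is R2/(R1+R2) = 8.56/47.2 = 0.1814.
So R1 = R2 · (V_supply/V_out − 1) = 4.60 × (47.2/8.56 − 1) = 4.60 × 4.514 = 20.76 kΩ.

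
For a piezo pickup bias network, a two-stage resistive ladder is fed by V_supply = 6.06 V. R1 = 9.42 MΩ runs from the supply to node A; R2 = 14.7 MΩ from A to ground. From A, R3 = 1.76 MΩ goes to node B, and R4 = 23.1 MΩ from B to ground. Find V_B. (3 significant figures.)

Looking into the second stage from A: R3 + R4 = 24.86 MΩ appears in parallel with R2.
R2 ‖ (R3+R4) = 9.238 MΩ.
So V_A = 6.06 × 0.4951 = 3.000 V.
V_B = V_A × 0.9292 = 2.788 V.

V_B ≈ 2.79 V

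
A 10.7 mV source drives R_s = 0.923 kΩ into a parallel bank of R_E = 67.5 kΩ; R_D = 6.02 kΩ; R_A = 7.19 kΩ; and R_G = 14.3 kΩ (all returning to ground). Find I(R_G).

I ≈ 0.550 µA

Equivalent of the parallel group: R_p = 2.564 kΩ.
V_A = 10.7 × 2.564/3.487 = 7.868 mV.
Branch current I = V_A/R_G = 7.868/14.3 = 0.5502 µA.
(Check via current divider: I_total = 3.068 µA; share G_k/ΣG = 0.1793 → same result.)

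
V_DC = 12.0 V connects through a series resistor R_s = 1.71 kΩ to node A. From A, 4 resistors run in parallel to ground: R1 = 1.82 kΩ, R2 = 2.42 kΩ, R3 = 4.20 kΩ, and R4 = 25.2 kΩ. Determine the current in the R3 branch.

I ≈ 0.915 mA

Parallel bank: R_p = 1/(1/1.82 + 1/2.42 + 1/4.20 + 1/25.2) = 0.8062 kΩ.
Node voltage V_A = V_DC · R_p/(R_s + R_p) = 12.0 × 0.3204 = 3.845 V.
I(R3) = V_A / R3 = 3.845/4.20 = 0.9154 mA.
(Equivalently: I_total = 4.769 mA, then current-divider fraction G_k/ΣG = 0.1919.)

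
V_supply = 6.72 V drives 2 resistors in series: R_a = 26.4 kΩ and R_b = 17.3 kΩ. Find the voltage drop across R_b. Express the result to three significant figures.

V ≈ 2.66 V

Total series resistance ΣR = 26.4 + 17.3 = 43.70 kΩ.
Voltage divider: V = V_supply · (17.30 / 43.70) = 6.72 × 0.3959 = 2.660 V.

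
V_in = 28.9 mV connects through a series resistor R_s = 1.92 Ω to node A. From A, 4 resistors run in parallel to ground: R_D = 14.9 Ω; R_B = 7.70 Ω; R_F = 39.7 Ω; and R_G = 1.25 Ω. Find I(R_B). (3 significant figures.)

I ≈ 1.27 mA

Parallel bank: R_p = 1/(1/14.9 + 1/7.70 + 1/39.7 + 1/1.25) = 0.9783 Ω.
V_A = 28.9 × 0.9783/2.898 = 9.755 mV.
I(R_B) = V_A / R_B = 9.755/7.70 = 1.267 mA.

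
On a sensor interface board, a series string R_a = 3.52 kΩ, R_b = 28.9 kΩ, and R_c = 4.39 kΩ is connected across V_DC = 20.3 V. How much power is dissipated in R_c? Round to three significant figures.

The common current is I = 20.3/36.81 = 0.5515 mA.
P = I²R = 0.3041 × 4.39 = 1.335 mW.

P ≈ 1.34 mW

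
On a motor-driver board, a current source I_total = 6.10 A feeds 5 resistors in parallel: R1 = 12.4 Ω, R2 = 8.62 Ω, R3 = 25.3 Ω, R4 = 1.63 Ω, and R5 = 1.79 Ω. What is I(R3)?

I ≈ 0.171 A

Conductances: ΣG = 1/12.4 + 1/8.62 + 1/25.3 + 1/1.63 + 1/1.79 = 1.408 (1/Ω).
R3 takes the fraction G_k/ΣG = 0.03953/1.408 = 0.02807, so I = 6.10 × 0.02807 = 0.1712 A.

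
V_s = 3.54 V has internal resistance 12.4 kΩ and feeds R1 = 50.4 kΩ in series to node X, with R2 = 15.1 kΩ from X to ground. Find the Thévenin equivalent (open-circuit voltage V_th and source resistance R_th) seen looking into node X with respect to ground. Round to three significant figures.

R1' = 12.4 + 50.4 = 62.80 kΩ (source resistance + R1).
V_th is the unloaded tap voltage: V_s · R2/(R1'+R2) = 3.54 × 0.1938 = 0.6862 V.
Zeroing V_s shorts the top of R1' to ground, so R_th = R1' ‖ R2 = 12.17 kΩ.

V_th ≈ 0.686 V, R_th ≈ 12.2 kΩ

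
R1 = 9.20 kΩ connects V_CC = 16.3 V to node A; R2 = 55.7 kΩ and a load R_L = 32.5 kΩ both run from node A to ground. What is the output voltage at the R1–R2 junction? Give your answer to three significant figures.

The load sits in parallel with R2, giving an effective lower resistance R2' = R2·R_L/(R2+R_L) = 20.52 kΩ.
Then V_out = V_CC · R2'/(R1 + R2') = 16.3 × 20.52/29.72 = 11.25 V.
(Unloaded it would be 14.0 V; the load pulls it down.)

V_out ≈ 11.3 V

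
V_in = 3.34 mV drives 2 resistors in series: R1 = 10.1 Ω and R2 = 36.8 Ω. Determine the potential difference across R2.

Total series resistance ΣR = 10.1 + 36.8 = 46.90 Ω.
By the voltage-divider rule, V = 3.34 × 36.80/46.90 = 2.621 mV.

V ≈ 2.62 mV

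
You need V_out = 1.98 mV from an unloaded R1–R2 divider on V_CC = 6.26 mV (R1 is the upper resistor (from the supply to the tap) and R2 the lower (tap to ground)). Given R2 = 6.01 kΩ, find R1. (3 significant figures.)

R1 ≈ 13.0 kΩ

V_out/V_CC = R2/(R1+R2) = 0.3163.
R1 = R2·(1/k − 1) = 6.01 × 2.162 = 12.99 kΩ.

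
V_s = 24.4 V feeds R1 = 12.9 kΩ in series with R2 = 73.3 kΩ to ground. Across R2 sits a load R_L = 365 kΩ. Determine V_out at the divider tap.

V_out ≈ 20.1 V

First combine the lower leg with the load: R2 ‖ R_L = 61.04 kΩ.
Now apply the divider: V_out = 24.4 × 0.8255 = 20.14 V.
(Unloaded it would be 20.7 V; the load pulls it down.)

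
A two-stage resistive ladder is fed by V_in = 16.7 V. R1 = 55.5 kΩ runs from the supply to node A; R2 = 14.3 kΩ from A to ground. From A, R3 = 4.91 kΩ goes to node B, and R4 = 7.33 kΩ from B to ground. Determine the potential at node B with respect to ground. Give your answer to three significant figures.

Node A sees R2 in parallel with the series input of stage 2, R3 + R4 = 12.24 kΩ.
R2 ‖ (R3+R4) = 6.595 kΩ.
First divider: V_A = V_in · 6.595/(55.5 + 6.595) = 1.774 V.
V_B = V_A × 0.5989 = 1.062 V.

V_B ≈ 1.06 V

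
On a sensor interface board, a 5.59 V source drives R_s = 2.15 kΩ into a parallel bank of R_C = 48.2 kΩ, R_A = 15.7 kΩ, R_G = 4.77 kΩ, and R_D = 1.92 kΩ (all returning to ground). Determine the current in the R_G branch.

Equivalent of the parallel group: R_p = 1.227 kΩ.
Node voltage V_A = V_supply · R_p/(R_s + R_p) = 5.59 × 0.3634 = 2.031 V.
I(R_G) = V_A / R_G = 2.031/4.77 = 0.4258 mA.

I ≈ 0.426 mA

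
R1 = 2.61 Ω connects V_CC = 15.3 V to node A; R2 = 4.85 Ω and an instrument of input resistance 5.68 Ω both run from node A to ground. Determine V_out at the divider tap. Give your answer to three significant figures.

First combine the lower leg with the load: R2 ‖ R_L = 2.616 Ω.
Voltage divider with the loaded lower leg: V_out = 15.3 × 2.616/(2.61 + 2.616) = 15.3 × 0.5006 = 7.659 V.

V_out ≈ 7.66 V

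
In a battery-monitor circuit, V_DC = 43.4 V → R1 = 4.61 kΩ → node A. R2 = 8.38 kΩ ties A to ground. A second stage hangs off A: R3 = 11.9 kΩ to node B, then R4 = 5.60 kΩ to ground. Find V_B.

The second stage (R3 + R4 = 17.50 kΩ) loads node A in parallel with R2.
Effective lower resistance at A: R2 ‖ 17.50 = 5.667 kΩ.
First divider: V_A = V_DC · 5.667/(4.61 + 5.667) = 23.93 V.
Then the unloaded second divider: V_B = V_A × R4/(R3+R4) = 23.93 × 0.3200 = 7.658 V.

V_B ≈ 7.66 V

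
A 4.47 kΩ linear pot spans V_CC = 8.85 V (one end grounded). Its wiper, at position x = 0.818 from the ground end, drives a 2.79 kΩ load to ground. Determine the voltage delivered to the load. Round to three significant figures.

Split the track: R_lower = x·R_p = 3.656 kΩ, R_upper = (1−x)·R_p = 0.8135 kΩ.
(x·R_p) ‖ R_L = 1.583 kΩ.
Then V_out = V_CC · 1.583/(0.8135 + 1.583) = 5.845 V.

V_out ≈ 5.85 V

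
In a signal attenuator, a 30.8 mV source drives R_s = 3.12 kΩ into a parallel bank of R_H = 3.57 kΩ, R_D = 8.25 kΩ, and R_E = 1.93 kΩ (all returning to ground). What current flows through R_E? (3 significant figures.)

Equivalent of the parallel group: R_p = 1.088 kΩ.
V_A by voltage divider: V_A = 30.8 × 1.088/(3.12 + 1.088) = 7.961 mV.
Branch current I = V_A/R_E = 7.961/1.93 = 4.125 µA.

I ≈ 4.13 µA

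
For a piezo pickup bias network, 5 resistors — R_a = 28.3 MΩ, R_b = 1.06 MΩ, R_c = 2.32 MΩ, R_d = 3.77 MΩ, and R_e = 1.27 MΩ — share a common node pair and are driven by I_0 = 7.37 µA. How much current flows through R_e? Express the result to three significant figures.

I ≈ 2.36 µA

ΣG = 1/28.3 + 1/1.06 + 1/2.32 + 1/3.77 + 1/1.27 = 2.462.
Current divider: I(R_e) = I_0 · G_k/ΣG = 7.37 × (0.7874/2.462) = 7.37 × 0.3198 = 2.357 µA.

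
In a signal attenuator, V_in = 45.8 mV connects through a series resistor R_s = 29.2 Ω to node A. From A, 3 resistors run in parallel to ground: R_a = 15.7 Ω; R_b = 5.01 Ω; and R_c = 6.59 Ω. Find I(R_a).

I ≈ 0.222 mA

Combine the parallel branches: R_p = (1/15.7 + 1/5.01 + 1/6.59)⁻¹ = 2.409 Ω.
V_A by voltage divider: V_A = 45.8 × 2.409/(29.2 + 2.409) = 3.491 mV.
Branch current I = V_A/R_a = 3.491/15.7 = 0.2224 mA.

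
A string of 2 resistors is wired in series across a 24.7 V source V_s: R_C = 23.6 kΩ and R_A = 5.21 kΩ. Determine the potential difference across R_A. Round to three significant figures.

Series total: ΣR = 23.6 + 5.21 = 28.81 kΩ.
Voltage divider: V = V_s · (5.210 / 28.81) = 24.7 × 0.1808 = 4.467 V.

V ≈ 4.47 V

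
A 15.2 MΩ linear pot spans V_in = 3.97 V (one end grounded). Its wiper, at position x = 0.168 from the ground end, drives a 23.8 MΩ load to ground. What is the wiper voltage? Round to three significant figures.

V_out ≈ 0.612 V

Split the track: R_lower = x·R_p = 2.554 MΩ, R_upper = (1−x)·R_p = 12.65 MΩ.
Lower segment in parallel with the load: 2.554 ‖ 23.8 = 2.306 MΩ.
V_out = 3.97 × 2.306/(12.65 + 2.306) = 0.6123 V.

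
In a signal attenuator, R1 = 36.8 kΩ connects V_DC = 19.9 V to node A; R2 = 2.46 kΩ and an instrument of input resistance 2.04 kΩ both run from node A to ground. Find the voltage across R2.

V_out ≈ 0.585 V

First combine the lower leg with the load: R2 ‖ R_L = 1.115 kΩ.
Now apply the divider: V_out = 19.9 × 0.02941 = 0.5853 V.
(Unloaded it would be 1.25 V; the load pulls it down.)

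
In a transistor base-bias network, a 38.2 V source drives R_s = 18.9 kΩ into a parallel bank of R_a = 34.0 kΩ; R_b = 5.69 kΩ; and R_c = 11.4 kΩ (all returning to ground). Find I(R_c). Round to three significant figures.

I ≈ 0.513 mA

Parallel bank: R_p = 1/(1/34.0 + 1/5.69 + 1/11.4) = 3.414 kΩ.
V_A = 38.2 × 3.414/22.31 = 5.845 V.
I(R_c) = V_A / R_c = 5.845/11.4 = 0.5127 mA.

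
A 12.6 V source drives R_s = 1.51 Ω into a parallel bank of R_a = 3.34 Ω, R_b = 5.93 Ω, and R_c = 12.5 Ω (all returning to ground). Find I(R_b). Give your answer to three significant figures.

I ≈ 1.16 A

Parallel bank: R_p = 1/(1/3.34 + 1/5.93 + 1/12.5) = 1.825 Ω.
Node voltage V_A = V_s · R_p/(R_s + R_p) = 12.6 × 0.5472 = 6.895 V.
I(R_b) = V_A / R_b = 6.895/5.93 = 1.163 A.
(Equivalently: I_total = 3.778 A, then current-divider fraction G_k/ΣG = 0.3077.)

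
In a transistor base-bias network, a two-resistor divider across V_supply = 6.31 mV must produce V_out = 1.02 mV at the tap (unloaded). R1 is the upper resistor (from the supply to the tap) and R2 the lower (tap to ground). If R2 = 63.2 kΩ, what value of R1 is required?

V_out/V_supply = R2/(R1+R2) = 0.1616.
So R1 = R2 · (V_supply/V_out − 1) = 63.2 × (6.31/1.02 − 1) = 63.2 × 5.186 = 327.8 kΩ.

R1 ≈ 328 kΩ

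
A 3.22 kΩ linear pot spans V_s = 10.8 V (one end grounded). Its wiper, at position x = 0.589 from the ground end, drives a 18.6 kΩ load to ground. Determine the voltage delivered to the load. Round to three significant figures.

Split the track: R_lower = x·R_p = 1.897 kΩ, R_upper = (1−x)·R_p = 1.323 kΩ.
Lower segment in parallel with the load: 1.897 ‖ 18.6 = 1.721 kΩ.
Then V_out = V_s · 1.721/(1.323 + 1.721) = 6.105 V.

V_out ≈ 6.11 V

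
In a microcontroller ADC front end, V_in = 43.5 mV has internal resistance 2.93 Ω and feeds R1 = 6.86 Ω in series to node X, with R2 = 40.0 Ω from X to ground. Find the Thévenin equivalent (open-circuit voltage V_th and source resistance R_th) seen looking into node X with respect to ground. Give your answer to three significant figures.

R1' = 2.93 + 6.86 = 9.790 Ω (source resistance + R1).
Open-circuit (no load on X): V_th = V_in · R2/(R1' + R2) = 43.5 × 40.0/(9.790 + 40.0) = 34.95 mV.
Zeroing V_in shorts the top of R1' to ground, so R_th = R1' ‖ R2 = 7.865 Ω.

V_th ≈ 34.9 mV, R_th ≈ 7.87 Ω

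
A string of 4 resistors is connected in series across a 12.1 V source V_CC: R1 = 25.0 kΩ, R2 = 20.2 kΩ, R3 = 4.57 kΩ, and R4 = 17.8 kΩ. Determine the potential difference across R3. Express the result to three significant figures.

ΣR = 25.0 + 20.2 + 4.57 + 17.8 = 67.57 kΩ.
By the voltage-divider rule, V = 12.1 × 4.570/67.57 = 0.8184 V.

V ≈ 0.818 V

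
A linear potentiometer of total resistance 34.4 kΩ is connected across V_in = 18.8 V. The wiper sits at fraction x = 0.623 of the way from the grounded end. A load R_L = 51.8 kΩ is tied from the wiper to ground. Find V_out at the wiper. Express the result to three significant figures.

V_out ≈ 10.1 V

Split the track: R_lower = x·R_p = 21.43 kΩ, R_upper = (1−x)·R_p = 12.97 kΩ.
(x·R_p) ‖ R_L = 15.16 kΩ.
Then V_out = V_in · 15.16/(12.97 + 15.16) = 10.13 V.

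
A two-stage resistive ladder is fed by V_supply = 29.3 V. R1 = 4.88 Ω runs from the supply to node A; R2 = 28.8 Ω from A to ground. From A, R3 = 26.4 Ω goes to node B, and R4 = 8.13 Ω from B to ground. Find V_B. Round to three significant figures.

V_B ≈ 5.26 V

Looking into the second stage from A: R3 + R4 = 34.53 Ω appears in parallel with R2.
R2 ‖ (R3+R4) = 15.70 Ω.
V_A = 29.3 × 15.70/(4.88 + 15.70) = 22.35 V.
Stage 2 is unloaded, so V_B = V_A · R4/(R3+R4) = 22.35 × 8.13/34.53 = 5.263 V.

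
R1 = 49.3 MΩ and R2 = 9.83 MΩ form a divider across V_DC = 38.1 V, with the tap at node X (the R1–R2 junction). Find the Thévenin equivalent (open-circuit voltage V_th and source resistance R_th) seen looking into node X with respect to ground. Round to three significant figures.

With X open, the divider is unloaded: V_th = 38.1 × 9.83/59.13 = 6.334 V.
Zeroing V_DC shorts the top of R1 to ground, so R_th = R1 ‖ R2 = 8.196 MΩ.

V_th ≈ 6.33 V, R_th ≈ 8.20 MΩ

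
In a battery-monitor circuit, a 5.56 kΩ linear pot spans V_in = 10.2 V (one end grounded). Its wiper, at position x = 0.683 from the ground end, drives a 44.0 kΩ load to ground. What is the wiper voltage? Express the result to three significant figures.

Lower segment x·R_p = 3.797 kΩ; upper segment (1−x)·R_p = 1.763 kΩ.
R_L loads the lower segment: effective lower R = 3.496 kΩ.
Then V_out = V_in · 3.496/(1.763 + 3.496) = 6.781 V.

V_out ≈ 6.78 V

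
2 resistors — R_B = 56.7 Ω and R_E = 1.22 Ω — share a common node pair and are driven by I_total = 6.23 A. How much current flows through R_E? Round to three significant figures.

With just two branches, the current splits inversely with resistance.
I(R_E) = 6.23 × 56.7/(56.7 + 1.22) = 6.23 × 0.9789 = 6.099 A.

I ≈ 6.10 A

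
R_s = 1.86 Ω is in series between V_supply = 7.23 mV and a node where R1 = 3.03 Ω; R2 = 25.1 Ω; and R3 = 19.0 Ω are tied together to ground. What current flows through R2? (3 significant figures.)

Equivalent of the parallel group: R_p = 2.367 Ω.
Node voltage V_A = V_supply · R_p/(R_s + R_p) = 7.23 × 0.5600 = 4.048 mV.
I(R2) = V_A / R2 = 4.048/25.1 = 0.1613 mA.

I ≈ 0.161 mA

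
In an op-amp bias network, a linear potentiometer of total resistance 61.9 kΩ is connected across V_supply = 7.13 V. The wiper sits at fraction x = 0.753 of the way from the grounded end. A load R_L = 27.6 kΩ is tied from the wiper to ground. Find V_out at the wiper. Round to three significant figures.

Split the track: R_lower = x·R_p = 46.61 kΩ, R_upper = (1−x)·R_p = 15.29 kΩ.
Lower segment in parallel with the load: 46.61 ‖ 27.6 = 17.34 kΩ.
V_out = 7.13 × 17.34/(15.29 + 17.34) = 3.789 V.

V_out ≈ 3.79 V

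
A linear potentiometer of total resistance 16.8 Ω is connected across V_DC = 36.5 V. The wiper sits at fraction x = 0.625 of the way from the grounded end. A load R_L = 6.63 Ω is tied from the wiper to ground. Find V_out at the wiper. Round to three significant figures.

V_out ≈ 14.3 V

Lower segment x·R_p = 10.50 Ω; upper segment (1−x)·R_p = 6.300 Ω.
R_L loads the lower segment: effective lower R = 4.064 Ω.
Loaded-divider output: V_out = 36.5 × 0.3921 = 14.31 V.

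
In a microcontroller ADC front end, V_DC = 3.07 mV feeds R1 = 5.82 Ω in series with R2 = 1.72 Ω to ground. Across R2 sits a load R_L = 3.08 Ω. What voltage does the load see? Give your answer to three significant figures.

V_out ≈ 0.489 mV

First combine the lower leg with the load: R2 ‖ R_L = 1.104 Ω.
Voltage divider with the loaded lower leg: V_out = 3.07 × 1.104/(5.82 + 1.104) = 3.07 × 0.1594 = 0.4894 mV.
(Unloaded it would be 0.700 mV; the load pulls it down.)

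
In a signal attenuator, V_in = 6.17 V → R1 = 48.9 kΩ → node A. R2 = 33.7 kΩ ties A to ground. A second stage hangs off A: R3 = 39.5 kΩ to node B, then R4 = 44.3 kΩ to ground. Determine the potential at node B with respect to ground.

V_B ≈ 1.07 V

The second stage (R3 + R4 = 83.80 kΩ) loads node A in parallel with R2.
R2 ‖ (R3+R4) = 24.03 kΩ.
First divider: V_A = V_in · 24.03/(48.9 + 24.03) = 2.033 V.
Stage 2 is unloaded, so V_B = V_A · R4/(R3+R4) = 2.033 × 44.3/83.80 = 1.075 V.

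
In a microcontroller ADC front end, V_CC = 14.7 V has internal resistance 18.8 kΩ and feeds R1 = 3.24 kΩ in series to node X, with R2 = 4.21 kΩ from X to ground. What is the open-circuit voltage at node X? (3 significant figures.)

V_th ≈ 2.36 V

R1' = 18.8 + 3.24 = 22.04 kΩ (source resistance + R1).
With X open, the divider is unloaded: V_th = 14.7 × 4.21/26.25 = 2.358 V.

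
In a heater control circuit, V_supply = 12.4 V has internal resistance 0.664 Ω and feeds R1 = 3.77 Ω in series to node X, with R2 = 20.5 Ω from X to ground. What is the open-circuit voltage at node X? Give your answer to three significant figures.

V_th ≈ 10.2 V

R1' = 0.664 + 3.77 = 4.434 Ω (source resistance + R1).
Open-circuit (no load on X): V_th = V_supply · R2/(R1' + R2) = 12.4 × 20.5/(4.434 + 20.5) = 10.19 V.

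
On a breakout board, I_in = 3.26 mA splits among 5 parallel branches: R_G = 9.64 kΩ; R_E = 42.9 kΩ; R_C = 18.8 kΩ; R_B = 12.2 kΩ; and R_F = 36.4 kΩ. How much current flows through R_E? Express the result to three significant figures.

I ≈ 0.262 mA

Total conductance ΣG = 1/9.64 + 1/42.9 + 1/18.8 + 1/12.2 + 1/36.4 = 0.2897 (units of 1/kΩ).
Current divider: I(R_E) = I_in · G_k/ΣG = 3.26 × (0.02331/0.2897) = 3.26 × 0.08047 = 0.2623 mA.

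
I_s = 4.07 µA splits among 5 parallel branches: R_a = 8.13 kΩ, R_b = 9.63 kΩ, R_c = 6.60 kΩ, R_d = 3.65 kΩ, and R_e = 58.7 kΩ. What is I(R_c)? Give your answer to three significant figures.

I ≈ 0.921 µA

Total conductance ΣG = 1/8.13 + 1/9.63 + 1/6.60 + 1/3.65 + 1/58.7 = 0.6694 (units of 1/kΩ).
R_c takes the fraction G_k/ΣG = 0.1515/0.6694 = 0.2264, so I = 4.07 × 0.2264 = 0.9213 µA.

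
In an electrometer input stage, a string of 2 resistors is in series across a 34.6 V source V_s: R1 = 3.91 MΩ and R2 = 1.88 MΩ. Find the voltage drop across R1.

Series total: ΣR = 3.91 + 1.88 = 5.790 MΩ.
Voltage divider: V = V_s · (3.910 / 5.790) = 34.6 × 0.6753 = 23.37 V.

V ≈ 23.4 V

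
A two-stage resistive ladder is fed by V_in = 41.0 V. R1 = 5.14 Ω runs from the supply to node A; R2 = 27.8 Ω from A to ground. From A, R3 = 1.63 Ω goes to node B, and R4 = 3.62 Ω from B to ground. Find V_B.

V_B ≈ 13.1 V

Node A sees R2 in parallel with the series input of stage 2, R3 + R4 = 5.250 Ω.
Effective lower resistance at A: R2 ‖ 5.250 = 4.416 Ω.
So V_A = 41.0 × 0.4621 = 18.95 V.
Then the unloaded second divider: V_B = V_A × R4/(R3+R4) = 18.95 × 0.6895 = 13.06 V.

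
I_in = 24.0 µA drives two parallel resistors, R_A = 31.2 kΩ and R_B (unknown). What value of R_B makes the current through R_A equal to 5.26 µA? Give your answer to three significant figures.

R_B ≈ 8.76 kΩ

Two-branch current divider: I_A = I_in · R_B/(R_A + R_B).
5.26/24.0 = R_B/(R_A + R_B) → R_B = R_A · (0.2192)/(1 − 0.2192) = 31.2 × 0.2807 = 8.757 kΩ.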